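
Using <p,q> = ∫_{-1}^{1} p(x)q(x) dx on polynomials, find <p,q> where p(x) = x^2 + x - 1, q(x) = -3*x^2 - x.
<p,q> = 2/15

Expand the product: p(x)·q(x) = -3*x^4 - 4*x^3 + 2*x^2 + x.
∫_{-1}^{1} of each monomial x^k gives [2/(k+1) if k even, 0 if k odd]. Integrating term-by-term (or equivalently evaluating the antiderivative F(x) = -3*x^5/5 - x^4 + 2*x^3/3 + x^2/2 at the endpoints):
  F(1) − F(−1) = -13/30 − (-17/30) = 2/15.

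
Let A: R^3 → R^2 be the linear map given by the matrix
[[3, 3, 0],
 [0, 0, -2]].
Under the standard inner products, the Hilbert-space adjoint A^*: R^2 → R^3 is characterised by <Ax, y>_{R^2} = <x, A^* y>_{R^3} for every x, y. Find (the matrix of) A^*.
A^* = A^T =
[[3, 0],
 [3, 0],
 [0, -2]]

For real matrices with standard dot products, the defining identity <Ax, y> = <x, A^* y> gives (Ax)^T y = x^T (A^*) y, i.e. x^T A^T y = x^T (A^*) y. Since this holds for all x, y, we must have A^* = A^T. Therefore
A^* =
[[3, 0],
 [3, 0],
 [0, -2]].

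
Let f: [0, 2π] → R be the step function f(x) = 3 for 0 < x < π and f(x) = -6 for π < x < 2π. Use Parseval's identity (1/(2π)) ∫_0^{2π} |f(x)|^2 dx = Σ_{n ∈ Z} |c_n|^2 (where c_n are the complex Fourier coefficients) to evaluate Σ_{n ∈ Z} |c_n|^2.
Σ |c_n|^2 = 45/2

Parseval equates the L^2 energy of f (normalised by 1/(2π)) with the ℓ^2 sum of its Fourier coefficients: (1/(2π)) ∫_0^{2π} |f|^2 = Σ |c_n|^2.
Compute the left side: (1/(2π)) [∫_0^π 3^2 dx + ∫_π^{2π} (-6)^2 dx] = (1/(2π)) · (9π + 36π) = (9 + 36)/2 = 45/2.
So Σ_{n ∈ Z} |c_n|^2 = 45/2.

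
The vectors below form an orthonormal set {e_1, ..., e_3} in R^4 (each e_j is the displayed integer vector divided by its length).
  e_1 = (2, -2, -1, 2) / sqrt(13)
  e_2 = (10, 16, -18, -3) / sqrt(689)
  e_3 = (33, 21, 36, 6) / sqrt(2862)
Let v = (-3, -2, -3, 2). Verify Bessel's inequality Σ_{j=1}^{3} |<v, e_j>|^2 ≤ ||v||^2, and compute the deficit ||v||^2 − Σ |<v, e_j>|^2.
Σ |<v, e_j>|^2 = 131/6; ||v||^2 = 26; deficit = 25/6

Write each e_j = u_j / sqrt(<u_j, u_j>) where u_j is the displayed integer vector. Then <v, e_j> = <v, u_j> / sqrt(<u_j, u_j>), so |<v, e_j>|^2 = <v, u_j>^2 / <u_j, u_j>.
Coefficients: <v, e_1> = 5/sqrt(13), <v, e_2> = -14/sqrt(689), <v, e_3> = -237/sqrt(2862).
Square and sum: Σ |<v, e_j>|^2 = 131/6.
Compute ||v||^2 = v·v = 26.
Deficit = 26 − 131/6 = 25/6 ≥ 0, confirming Bessel's inequality. (The deficit equals ||v − Σ <v,e_j> e_j||^2, the squared distance from v to span{e_j}.)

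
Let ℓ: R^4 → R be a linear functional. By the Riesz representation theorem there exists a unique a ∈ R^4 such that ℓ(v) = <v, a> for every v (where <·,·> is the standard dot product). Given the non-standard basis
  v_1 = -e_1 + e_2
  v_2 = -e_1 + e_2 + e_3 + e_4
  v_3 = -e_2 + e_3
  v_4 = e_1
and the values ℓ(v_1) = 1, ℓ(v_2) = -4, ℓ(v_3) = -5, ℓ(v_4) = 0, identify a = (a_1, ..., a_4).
a = (0, 1, -4, -1)

Write a = (a_1, ..., a_4) in the standard basis. For each basis vector v_i, ℓ(v_i) = <v_i, a> is a linear equation in the a_j's. Collect the n equations into a matrix system V a = ℓ, where row i of V is v_i (expressed in the standard basis). Since V is invertible (lower-triangular with 1s on the diagonal, up to permutation), solve by back-substitution:
  V =
[[-1, 1, 0, 0],
 [-1, 1, 1, 1],
 [0, -1, 1, 0],
 [1, 0, 0, 0]]
  V a = (1, -4, -5, 0)
Solving gives a = (0, 1, -4, -1).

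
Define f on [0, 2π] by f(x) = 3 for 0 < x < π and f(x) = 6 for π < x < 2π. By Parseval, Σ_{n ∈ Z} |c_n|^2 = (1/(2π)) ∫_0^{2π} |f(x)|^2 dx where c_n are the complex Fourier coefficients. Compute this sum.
Σ |c_n|^2 = 45/2

Parseval equates the L^2 energy of f (normalised by 1/(2π)) with the ℓ^2 sum of its Fourier coefficients: (1/(2π)) ∫_0^{2π} |f|^2 = Σ |c_n|^2.
Compute the left side: (1/(2π)) [∫_0^π 3^2 dx + ∫_π^{2π} 6^2 dx] = (1/(2π)) · (9π + 36π) = (9 + 36)/2 = 45/2.
So Σ_{n ∈ Z} |c_n|^2 = 45/2.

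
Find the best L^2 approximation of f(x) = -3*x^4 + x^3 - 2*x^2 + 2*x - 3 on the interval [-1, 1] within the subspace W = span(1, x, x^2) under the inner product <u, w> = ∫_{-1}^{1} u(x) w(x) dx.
g(x) = -32*x^2/7 + 13*x/5 - 96/35

The best approximation g ∈ W is the orthogonal projection of f onto W. Writing g = a_0 + a_1 x + a_2 x^2, the coefficients solve the normal equations G · a = b where
  G_{ij} = <φ_i, φ_j> and b_i = <f, φ_i>, with φ_0 = 1, φ_1 = x, φ_2 = x^2.
G =
  [2, 0, 2/3]
  [0, 2/3, 0]
  [2/3, 0, 2/5],
b = (-128/15, 26/15, -128/35).
Solving gives a_0 = -96/35, a_1 = 13/5, a_2 = -32/7, so
  g(x) = -32*x^2/7 + 13*x/5 - 96/35.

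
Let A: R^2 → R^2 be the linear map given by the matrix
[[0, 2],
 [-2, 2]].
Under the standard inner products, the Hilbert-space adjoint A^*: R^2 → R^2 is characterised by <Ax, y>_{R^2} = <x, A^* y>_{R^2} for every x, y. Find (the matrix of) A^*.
A^* = A^T =
[[0, -2],
 [2, 2]]

For real matrices with standard dot products, the defining identity <Ax, y> = <x, A^* y> gives (Ax)^T y = x^T (A^*) y, i.e. x^T A^T y = x^T (A^*) y. Since this holds for all x, y, we must have A^* = A^T. Therefore
A^* =
[[0, -2],
 [2, 2]].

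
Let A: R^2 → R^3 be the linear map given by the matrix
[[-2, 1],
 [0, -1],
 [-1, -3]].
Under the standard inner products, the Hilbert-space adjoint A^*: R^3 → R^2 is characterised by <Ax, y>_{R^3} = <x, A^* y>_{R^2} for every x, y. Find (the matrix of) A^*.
A^* = A^T =
[[-2, 0, -1],
 [1, -1, -3]]

For real matrices with standard dot products, the defining identity <Ax, y> = <x, A^* y> gives (Ax)^T y = x^T (A^*) y, i.e. x^T A^T y = x^T (A^*) y. Since this holds for all x, y, we must have A^* = A^T. Therefore
A^* =
[[-2, 0, -1],
 [1, -1, -3]].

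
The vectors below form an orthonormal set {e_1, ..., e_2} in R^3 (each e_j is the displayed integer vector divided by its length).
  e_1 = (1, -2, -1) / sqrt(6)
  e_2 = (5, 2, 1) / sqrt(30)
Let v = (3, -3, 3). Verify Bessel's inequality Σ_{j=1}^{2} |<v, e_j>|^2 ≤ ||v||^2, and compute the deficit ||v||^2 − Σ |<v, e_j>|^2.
Σ |<v, e_j>|^2 = 54/5; ||v||^2 = 27; deficit = 81/5

Write each e_j = u_j / sqrt(<u_j, u_j>) where u_j is the displayed integer vector. Then <v, e_j> = <v, u_j> / sqrt(<u_j, u_j>), so |<v, e_j>|^2 = <v, u_j>^2 / <u_j, u_j>.
Coefficients: <v, e_1> = 6/sqrt(6), <v, e_2> = 12/sqrt(30).
Square and sum: Σ |<v, e_j>|^2 = 54/5.
Compute ||v||^2 = v·v = 27.
Deficit = 27 − 54/5 = 81/5 ≥ 0, confirming Bessel's inequality. (The deficit equals ||v − Σ <v,e_j> e_j||^2, the squared distance from v to span{e_j}.)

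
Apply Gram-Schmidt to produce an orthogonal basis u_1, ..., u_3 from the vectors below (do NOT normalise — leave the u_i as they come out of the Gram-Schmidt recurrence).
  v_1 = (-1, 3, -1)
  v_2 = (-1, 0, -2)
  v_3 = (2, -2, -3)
Orthogonal basis:
  u_1 = (-1, 3, -1)
  u_2 = (-8/11, -9/11, -19/11)
  u_3 = (57/23, 19/46, -57/46)

Apply the Gram-Schmidt recurrence
  u_1 = v_1
  u_i = v_i − Σ_{j<i} ((v_i · u_j) / (u_j · u_j)) · u_j.

Step by step this gives:
  u_1 = (-1, 3, -1)
  u_2 = (-8/11, -9/11, -19/11)
  u_3 = (57/23, 19/46, -57/46)

Orthogonality check:
  u_2 · u_1 = 0 (should be 0)
  u_3 · u_1 = 0 (should be 0)
  u_3 · u_2 = 0 (should be 0)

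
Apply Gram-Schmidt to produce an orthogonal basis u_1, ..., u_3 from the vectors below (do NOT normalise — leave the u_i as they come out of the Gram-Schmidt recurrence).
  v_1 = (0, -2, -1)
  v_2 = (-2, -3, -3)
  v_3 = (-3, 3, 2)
Orthogonal basis:
  u_1 = (0, -2, -1)
  u_2 = (-2, 3/5, -6/5)
  u_3 = (-33/29, -22/29, 44/29)

Apply the Gram-Schmidt recurrence
  u_1 = v_1
  u_i = v_i − Σ_{j<i} ((v_i · u_j) / (u_j · u_j)) · u_j.

Step by step this gives:
  u_1 = (0, -2, -1)
  u_2 = (-2, 3/5, -6/5)
  u_3 = (-33/29, -22/29, 44/29)

Orthogonality check:
  u_2 · u_1 = 0 (should be 0)
  u_3 · u_1 = 0 (should be 0)
  u_3 · u_2 = 0 (should be 0)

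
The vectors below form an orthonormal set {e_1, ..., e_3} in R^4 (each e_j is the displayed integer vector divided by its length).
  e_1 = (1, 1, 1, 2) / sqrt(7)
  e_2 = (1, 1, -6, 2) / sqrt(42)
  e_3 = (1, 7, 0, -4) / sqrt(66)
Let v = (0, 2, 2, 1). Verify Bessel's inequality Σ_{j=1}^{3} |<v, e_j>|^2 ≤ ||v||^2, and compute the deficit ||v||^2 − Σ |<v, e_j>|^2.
Σ |<v, e_j>|^2 = 90/11; ||v||^2 = 9; deficit = 9/11

Write each e_j = u_j / sqrt(<u_j, u_j>) where u_j is the displayed integer vector. Then <v, e_j> = <v, u_j> / sqrt(<u_j, u_j>), so |<v, e_j>|^2 = <v, u_j>^2 / <u_j, u_j>.
Coefficients: <v, e_1> = 6/sqrt(7), <v, e_2> = -8/sqrt(42), <v, e_3> = 10/sqrt(66).
Square and sum: Σ |<v, e_j>|^2 = 90/11.
Compute ||v||^2 = v·v = 9.
Deficit = 9 − 90/11 = 9/11 ≥ 0, confirming Bessel's inequality. (The deficit equals ||v − Σ <v,e_j> e_j||^2, the squared distance from v to span{e_j}.)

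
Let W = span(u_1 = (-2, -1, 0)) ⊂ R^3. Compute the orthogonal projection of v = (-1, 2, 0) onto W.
proj_W(v) = (0, 0, 0)

Set up U = [u_1 | ... | u_1] ∈ R^(3×1). The projector onto W = col(U) is P = U (U^T U)^(-1) U^T.
Compute U^T U =
  [5],
and U^T v = (0).
Solve U^T U · c = U^T v for the coefficients: c = (0). The projection is proj_W(v) = U c.
Check: (v - proj_W(v)) · u_1 = 0  (should be 0).
Result: proj_W(v) = (0, 0, 0).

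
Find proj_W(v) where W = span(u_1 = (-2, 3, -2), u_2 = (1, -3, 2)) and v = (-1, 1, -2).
proj_W(v) = (-1, 21/13, -14/13)

Set up U = [u_1 | ... | u_2] ∈ R^(3×2). The projector onto W = col(U) is P = U (U^T U)^(-1) U^T.
Compute U^T U =
  [17, -15]
  [-15, 14],
and U^T v = (9, -8).
Solve U^T U · c = U^T v for the coefficients: c = (6/13, -1/13). The projection is proj_W(v) = U c.
Check: (v - proj_W(v)) · u_1 = 0  (should be 0).
Check: (v - proj_W(v)) · u_2 = 0  (should be 0).
Result: proj_W(v) = (-1, 21/13, -14/13).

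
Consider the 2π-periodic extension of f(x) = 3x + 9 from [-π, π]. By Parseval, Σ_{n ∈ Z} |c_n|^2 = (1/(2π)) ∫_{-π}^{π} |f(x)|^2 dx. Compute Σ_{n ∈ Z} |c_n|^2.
Σ |c_n|^2 = 3π^2 + 81

Expand and integrate term by term over [-π, π]:
  ∫ (3x)^2 dx = 9·(2π^3/3); ∫ 2·3·(9)·x dx = 0 (odd integrand); ∫ 9^2 dx = 81·2π.
So (1/(2π)) ∫_{-π}^{π} (3x + 9)^2 dx = 9π^2/3 + 81 = 3π^2 + 81.
Parseval ⇒ Σ |c_n|^2 = 3π^2 + 81.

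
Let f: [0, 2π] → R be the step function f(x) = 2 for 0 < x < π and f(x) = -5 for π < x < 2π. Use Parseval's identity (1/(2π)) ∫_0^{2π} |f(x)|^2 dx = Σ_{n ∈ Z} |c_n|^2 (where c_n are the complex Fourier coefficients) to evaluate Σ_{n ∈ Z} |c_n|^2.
Σ |c_n|^2 = 29/2

Parseval equates the L^2 energy of f (normalised by 1/(2π)) with the ℓ^2 sum of its Fourier coefficients: (1/(2π)) ∫_0^{2π} |f|^2 = Σ |c_n|^2.
Compute the left side: (1/(2π)) [∫_0^π 2^2 dx + ∫_π^{2π} (-5)^2 dx] = (1/(2π)) · (4π + 25π) = (4 + 25)/2 = 29/2.
So Σ_{n ∈ Z} |c_n|^2 = 29/2.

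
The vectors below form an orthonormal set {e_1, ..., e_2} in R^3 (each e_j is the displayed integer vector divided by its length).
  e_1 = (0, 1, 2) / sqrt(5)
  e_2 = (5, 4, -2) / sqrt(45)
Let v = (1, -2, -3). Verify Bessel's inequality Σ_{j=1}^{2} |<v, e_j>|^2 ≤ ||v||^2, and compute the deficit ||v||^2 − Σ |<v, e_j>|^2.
Σ |<v, e_j>|^2 = 13; ||v||^2 = 14; deficit = 1

Write each e_j = u_j / sqrt(<u_j, u_j>) where u_j is the displayed integer vector. Then <v, e_j> = <v, u_j> / sqrt(<u_j, u_j>), so |<v, e_j>|^2 = <v, u_j>^2 / <u_j, u_j>.
Coefficients: <v, e_1> = -8/sqrt(5), <v, e_2> = 3/sqrt(45).
Square and sum: Σ |<v, e_j>|^2 = 13.
Compute ||v||^2 = v·v = 14.
Deficit = 14 − 13 = 1 ≥ 0, confirming Bessel's inequality. (The deficit equals ||v − Σ <v,e_j> e_j||^2, the squared distance from v to span{e_j}.)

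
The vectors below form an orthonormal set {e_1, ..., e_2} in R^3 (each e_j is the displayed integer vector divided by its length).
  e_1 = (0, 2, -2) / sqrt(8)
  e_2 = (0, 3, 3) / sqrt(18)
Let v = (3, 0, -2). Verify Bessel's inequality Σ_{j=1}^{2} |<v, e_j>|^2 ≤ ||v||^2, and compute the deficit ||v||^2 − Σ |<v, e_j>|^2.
Σ |<v, e_j>|^2 = 4; ||v||^2 = 13; deficit = 9

Write each e_j = u_j / sqrt(<u_j, u_j>) where u_j is the displayed integer vector. Then <v, e_j> = <v, u_j> / sqrt(<u_j, u_j>), so |<v, e_j>|^2 = <v, u_j>^2 / <u_j, u_j>.
Coefficients: <v, e_1> = 4/sqrt(8), <v, e_2> = -6/sqrt(18).
Square and sum: Σ |<v, e_j>|^2 = 4.
Compute ||v||^2 = v·v = 13.
Deficit = 13 − 4 = 9 ≥ 0, confirming Bessel's inequality. (The deficit equals ||v − Σ <v,e_j> e_j||^2, the squared distance from v to span{e_j}.)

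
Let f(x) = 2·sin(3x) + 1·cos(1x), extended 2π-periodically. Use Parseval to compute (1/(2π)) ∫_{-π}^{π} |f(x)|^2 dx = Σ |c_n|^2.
Σ |c_n|^2 = 5/2

Expand |f|^2 and use orthogonality of {sin(nx), cos(mx)} on [-π, π]:
  ∫_{-π}^{π} sin(nx)^2 dx = π, ∫ cos(mx)^2 dx = π, and cross terms integrate to 0.
So ∫_{-π}^{π} f(x)^2 dx = 2^2 · π + 1^2 · π = (4 + 1)π.
Divide by 2π: (4 + 1)/2 = 5/2.
By Parseval, this equals Σ |c_n|^2.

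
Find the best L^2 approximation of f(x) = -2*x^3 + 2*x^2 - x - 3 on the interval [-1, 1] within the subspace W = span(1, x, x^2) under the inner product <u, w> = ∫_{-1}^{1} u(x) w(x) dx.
g(x) = 2*x^2 - 11*x/5 - 3

The best approximation g ∈ W is the orthogonal projection of f onto W. Writing g = a_0 + a_1 x + a_2 x^2, the coefficients solve the normal equations G · a = b where
  G_{ij} = <φ_i, φ_j> and b_i = <f, φ_i>, with φ_0 = 1, φ_1 = x, φ_2 = x^2.
G =
  [2, 0, 2/3]
  [0, 2/3, 0]
  [2/3, 0, 2/5],
b = (-14/3, -22/15, -6/5).
Solving gives a_0 = -3, a_1 = -11/5, a_2 = 2, so
  g(x) = 2*x^2 - 11*x/5 - 3.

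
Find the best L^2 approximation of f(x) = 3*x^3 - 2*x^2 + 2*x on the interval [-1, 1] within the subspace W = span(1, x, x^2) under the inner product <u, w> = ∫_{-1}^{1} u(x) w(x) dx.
g(x) = -2*x^2 + 19*x/5

The best approximation g ∈ W is the orthogonal projection of f onto W. Writing g = a_0 + a_1 x + a_2 x^2, the coefficients solve the normal equations G · a = b where
  G_{ij} = <φ_i, φ_j> and b_i = <f, φ_i>, with φ_0 = 1, φ_1 = x, φ_2 = x^2.
G =
  [2, 0, 2/3]
  [0, 2/3, 0]
  [2/3, 0, 2/5],
b = (-4/3, 38/15, -4/5).
Solving gives a_0 = 0, a_1 = 19/5, a_2 = -2, so
  g(x) = -2*x^2 + 19*x/5.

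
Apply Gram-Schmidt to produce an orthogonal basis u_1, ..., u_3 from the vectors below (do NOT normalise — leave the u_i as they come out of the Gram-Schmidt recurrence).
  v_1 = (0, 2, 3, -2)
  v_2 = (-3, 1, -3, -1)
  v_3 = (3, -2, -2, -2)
Orthogonal basis:
  u_1 = (0, 2, 3, -2)
  u_2 = (-3, 27/17, -36/17, -27/17)
  u_3 = (78/35, -31/35, -52/35, -109/35)

Apply the Gram-Schmidt recurrence
  u_1 = v_1
  u_i = v_i − Σ_{j<i} ((v_i · u_j) / (u_j · u_j)) · u_j.

Step by step this gives:
  u_1 = (0, 2, 3, -2)
  u_2 = (-3, 27/17, -36/17, -27/17)
  u_3 = (78/35, -31/35, -52/35, -109/35)

Orthogonality check:
  u_2 · u_1 = 0 (should be 0)
  u_3 · u_1 = 0 (should be 0)
  u_3 · u_2 = 0 (should be 0)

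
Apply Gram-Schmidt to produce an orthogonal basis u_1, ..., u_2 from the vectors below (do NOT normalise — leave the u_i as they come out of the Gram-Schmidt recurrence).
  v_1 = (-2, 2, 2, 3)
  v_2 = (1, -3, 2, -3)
Orthogonal basis:
  u_1 = (-2, 2, 2, 3)
  u_2 = (-5/21, -37/21, 68/21, -8/7)

Apply the Gram-Schmidt recurrence
  u_1 = v_1
  u_i = v_i − Σ_{j<i} ((v_i · u_j) / (u_j · u_j)) · u_j.

Step by step this gives:
  u_1 = (-2, 2, 2, 3)
  u_2 = (-5/21, -37/21, 68/21, -8/7)

Orthogonality check:
  u_2 · u_1 = 0 (should be 0)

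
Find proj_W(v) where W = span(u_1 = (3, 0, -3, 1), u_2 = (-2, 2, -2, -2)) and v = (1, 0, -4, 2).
proj_W(v) = (57/25, 12/25, -81/25, 11/25)

Set up U = [u_1 | ... | u_2] ∈ R^(4×2). The projector onto W = col(U) is P = U (U^T U)^(-1) U^T.
Compute U^T U =
  [19, -2]
  [-2, 16],
and U^T v = (17, 2).
Solve U^T U · c = U^T v for the coefficients: c = (23/25, 6/25). The projection is proj_W(v) = U c.
Check: (v - proj_W(v)) · u_1 = 0  (should be 0).
Check: (v - proj_W(v)) · u_2 = 0  (should be 0).
Result: proj_W(v) = (57/25, 12/25, -81/25, 11/25).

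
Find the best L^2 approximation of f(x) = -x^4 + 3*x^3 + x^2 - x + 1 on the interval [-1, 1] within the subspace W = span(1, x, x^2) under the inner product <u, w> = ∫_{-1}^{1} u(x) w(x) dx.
g(x) = x^2/7 + 4*x/5 + 38/35

The best approximation g ∈ W is the orthogonal projection of f onto W. Writing g = a_0 + a_1 x + a_2 x^2, the coefficients solve the normal equations G · a = b where
  G_{ij} = <φ_i, φ_j> and b_i = <f, φ_i>, with φ_0 = 1, φ_1 = x, φ_2 = x^2.
G =
  [2, 0, 2/3]
  [0, 2/3, 0]
  [2/3, 0, 2/5],
b = (34/15, 8/15, 82/105).
Solving gives a_0 = 38/35, a_1 = 4/5, a_2 = 1/7, so
  g(x) = x^2/7 + 4*x/5 + 38/35.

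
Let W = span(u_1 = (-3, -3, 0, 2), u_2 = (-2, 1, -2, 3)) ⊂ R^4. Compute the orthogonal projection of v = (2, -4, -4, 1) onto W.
proj_W(v) = (-113/105, -17/15, 4/105, 24/35)

Set up U = [u_1 | ... | u_2] ∈ R^(4×2). The projector onto W = col(U) is P = U (U^T U)^(-1) U^T.
Compute U^T U =
  [22, 9]
  [9, 18],
and U^T v = (8, 3).
Solve U^T U · c = U^T v for the coefficients: c = (13/35, -2/105). The projection is proj_W(v) = U c.
Check: (v - proj_W(v)) · u_1 = 0  (should be 0).
Check: (v - proj_W(v)) · u_2 = 0  (should be 0).
Result: proj_W(v) = (-113/105, -17/15, 4/105, 24/35).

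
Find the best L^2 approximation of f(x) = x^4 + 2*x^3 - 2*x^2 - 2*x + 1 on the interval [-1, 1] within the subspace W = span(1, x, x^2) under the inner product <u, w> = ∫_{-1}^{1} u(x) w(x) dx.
g(x) = -8*x^2/7 - 4*x/5 + 32/35

The best approximation g ∈ W is the orthogonal projection of f onto W. Writing g = a_0 + a_1 x + a_2 x^2, the coefficients solve the normal equations G · a = b where
  G_{ij} = <φ_i, φ_j> and b_i = <f, φ_i>, with φ_0 = 1, φ_1 = x, φ_2 = x^2.
G =
  [2, 0, 2/3]
  [0, 2/3, 0]
  [2/3, 0, 2/5],
b = (16/15, -8/15, 16/105).
Solving gives a_0 = 32/35, a_1 = -4/5, a_2 = -8/7, so
  g(x) = -8*x^2/7 - 4*x/5 + 32/35.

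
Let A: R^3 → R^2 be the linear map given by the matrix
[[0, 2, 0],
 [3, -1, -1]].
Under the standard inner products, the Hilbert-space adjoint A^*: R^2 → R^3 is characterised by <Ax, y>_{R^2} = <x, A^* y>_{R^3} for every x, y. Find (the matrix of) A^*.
A^* = A^T =
[[0, 3],
 [2, -1],
 [0, -1]]

For real matrices with standard dot products, the defining identity <Ax, y> = <x, A^* y> gives (Ax)^T y = x^T (A^*) y, i.e. x^T A^T y = x^T (A^*) y. Since this holds for all x, y, we must have A^* = A^T. Therefore
A^* =
[[0, 3],
 [2, -1],
 [0, -1]].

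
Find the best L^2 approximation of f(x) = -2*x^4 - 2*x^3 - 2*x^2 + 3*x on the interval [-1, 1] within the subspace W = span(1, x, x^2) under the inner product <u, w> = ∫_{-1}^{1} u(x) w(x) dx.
g(x) = -26*x^2/7 + 9*x/5 + 6/35

The best approximation g ∈ W is the orthogonal projection of f onto W. Writing g = a_0 + a_1 x + a_2 x^2, the coefficients solve the normal equations G · a = b where
  G_{ij} = <φ_i, φ_j> and b_i = <f, φ_i>, with φ_0 = 1, φ_1 = x, φ_2 = x^2.
G =
  [2, 0, 2/3]
  [0, 2/3, 0]
  [2/3, 0, 2/5],
b = (-32/15, 6/5, -48/35).
Solving gives a_0 = 6/35, a_1 = 9/5, a_2 = -26/7, so
  g(x) = -26*x^2/7 + 9*x/5 + 6/35.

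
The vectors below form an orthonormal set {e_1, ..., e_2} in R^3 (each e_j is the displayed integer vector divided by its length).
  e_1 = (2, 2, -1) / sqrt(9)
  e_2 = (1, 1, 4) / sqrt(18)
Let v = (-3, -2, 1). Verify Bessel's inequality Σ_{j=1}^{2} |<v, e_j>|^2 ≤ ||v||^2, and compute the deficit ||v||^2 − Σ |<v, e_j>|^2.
Σ |<v, e_j>|^2 = 27/2; ||v||^2 = 14; deficit = 1/2

Write each e_j = u_j / sqrt(<u_j, u_j>) where u_j is the displayed integer vector. Then <v, e_j> = <v, u_j> / sqrt(<u_j, u_j>), so |<v, e_j>|^2 = <v, u_j>^2 / <u_j, u_j>.
Coefficients: <v, e_1> = -11/sqrt(9), <v, e_2> = -1/sqrt(18).
Square and sum: Σ |<v, e_j>|^2 = 27/2.
Compute ||v||^2 = v·v = 14.
Deficit = 14 − 27/2 = 1/2 ≥ 0, confirming Bessel's inequality. (The deficit equals ||v − Σ <v,e_j> e_j||^2, the squared distance from v to span{e_j}.)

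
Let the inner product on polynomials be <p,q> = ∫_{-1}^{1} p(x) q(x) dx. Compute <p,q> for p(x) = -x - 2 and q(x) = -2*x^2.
<p,q> = 8/3

Expand the product: p(x)·q(x) = 2*x^3 + 4*x^2.
∫_{-1}^{1} of each monomial x^k gives [2/(k+1) if k even, 0 if k odd]. Integrating term-by-term (or equivalently evaluating the antiderivative F(x) = x^4/2 + 4*x^3/3 at the endpoints):
  F(1) − F(−1) = 11/6 − (-5/6) = 8/3.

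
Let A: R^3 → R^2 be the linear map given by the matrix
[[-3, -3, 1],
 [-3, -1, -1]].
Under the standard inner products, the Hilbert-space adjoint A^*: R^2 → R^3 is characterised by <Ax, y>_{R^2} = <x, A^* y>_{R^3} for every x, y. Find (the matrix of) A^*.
A^* = A^T =
[[-3, -3],
 [-3, -1],
 [1, -1]]

For real matrices with standard dot products, the defining identity <Ax, y> = <x, A^* y> gives (Ax)^T y = x^T (A^*) y, i.e. x^T A^T y = x^T (A^*) y. Since this holds for all x, y, we must have A^* = A^T. Therefore
A^* =
[[-3, -3],
 [-3, -1],
 [1, -1]].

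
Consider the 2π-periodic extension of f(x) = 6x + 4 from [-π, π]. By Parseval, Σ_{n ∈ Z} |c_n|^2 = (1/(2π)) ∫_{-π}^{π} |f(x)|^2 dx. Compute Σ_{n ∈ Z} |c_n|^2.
Σ |c_n|^2 = 12π^2 + 16

Expand and integrate term by term over [-π, π]:
  ∫ (6x)^2 dx = 36·(2π^3/3); ∫ 2·6·(4)·x dx = 0 (odd integrand); ∫ 4^2 dx = 16·2π.
So (1/(2π)) ∫_{-π}^{π} (6x + 4)^2 dx = 36π^2/3 + 16 = 12π^2 + 16.
Parseval ⇒ Σ |c_n|^2 = 12π^2 + 16.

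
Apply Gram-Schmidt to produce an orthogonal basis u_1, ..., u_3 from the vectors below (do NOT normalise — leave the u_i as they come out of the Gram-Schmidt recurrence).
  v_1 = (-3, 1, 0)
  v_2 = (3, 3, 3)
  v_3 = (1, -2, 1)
Orthogonal basis:
  u_1 = (-3, 1, 0)
  u_2 = (6/5, 18/5, 3)
  u_3 = (-9/26, -27/26, 18/13)

Apply the Gram-Schmidt recurrence
  u_1 = v_1
  u_i = v_i − Σ_{j<i} ((v_i · u_j) / (u_j · u_j)) · u_j.

Step by step this gives:
  u_1 = (-3, 1, 0)
  u_2 = (6/5, 18/5, 3)
  u_3 = (-9/26, -27/26, 18/13)

Orthogonality check:
  u_2 · u_1 = 0 (should be 0)
  u_3 · u_1 = 0 (should be 0)
  u_3 · u_2 = 0 (should be 0)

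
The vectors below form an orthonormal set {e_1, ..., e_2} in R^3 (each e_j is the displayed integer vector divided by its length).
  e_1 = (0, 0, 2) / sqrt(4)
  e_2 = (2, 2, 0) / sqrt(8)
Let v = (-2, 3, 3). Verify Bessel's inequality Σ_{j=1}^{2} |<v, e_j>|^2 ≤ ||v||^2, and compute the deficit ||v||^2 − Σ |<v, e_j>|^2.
Σ |<v, e_j>|^2 = 19/2; ||v||^2 = 22; deficit = 25/2

Write each e_j = u_j / sqrt(<u_j, u_j>) where u_j is the displayed integer vector. Then <v, e_j> = <v, u_j> / sqrt(<u_j, u_j>), so |<v, e_j>|^2 = <v, u_j>^2 / <u_j, u_j>.
Coefficients: <v, e_1> = 6/sqrt(4), <v, e_2> = 2/sqrt(8).
Square and sum: Σ |<v, e_j>|^2 = 19/2.
Compute ||v||^2 = v·v = 22.
Deficit = 22 − 19/2 = 25/2 ≥ 0, confirming Bessel's inequality. (The deficit equals ||v − Σ <v,e_j> e_j||^2, the squared distance from v to span{e_j}.)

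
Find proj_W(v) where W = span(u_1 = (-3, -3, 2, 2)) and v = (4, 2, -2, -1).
proj_W(v) = (36/13, 36/13, -24/13, -24/13)

Set up U = [u_1 | ... | u_1] ∈ R^(4×1). The projector onto W = col(U) is P = U (U^T U)^(-1) U^T.
Compute U^T U =
  [26],
and U^T v = (-24).
Solve U^T U · c = U^T v for the coefficients: c = (-12/13). The projection is proj_W(v) = U c.
Check: (v - proj_W(v)) · u_1 = 0  (should be 0).
Result: proj_W(v) = (36/13, 36/13, -24/13, -24/13).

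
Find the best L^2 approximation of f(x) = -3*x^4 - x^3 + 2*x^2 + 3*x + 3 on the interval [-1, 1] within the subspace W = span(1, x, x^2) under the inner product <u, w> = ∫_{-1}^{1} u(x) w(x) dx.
g(x) = -4*x^2/7 + 12*x/5 + 114/35

The best approximation g ∈ W is the orthogonal projection of f onto W. Writing g = a_0 + a_1 x + a_2 x^2, the coefficients solve the normal equations G · a = b where
  G_{ij} = <φ_i, φ_j> and b_i = <f, φ_i>, with φ_0 = 1, φ_1 = x, φ_2 = x^2.
G =
  [2, 0, 2/3]
  [0, 2/3, 0]
  [2/3, 0, 2/5],
b = (92/15, 8/5, 68/35).
Solving gives a_0 = 114/35, a_1 = 12/5, a_2 = -4/7, so
  g(x) = -4*x^2/7 + 12*x/5 + 114/35.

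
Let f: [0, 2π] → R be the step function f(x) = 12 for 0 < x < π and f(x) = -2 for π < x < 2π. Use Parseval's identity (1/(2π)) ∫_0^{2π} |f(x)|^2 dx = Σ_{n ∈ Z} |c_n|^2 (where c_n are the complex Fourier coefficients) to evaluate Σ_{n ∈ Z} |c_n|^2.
Σ |c_n|^2 = 74

Parseval equates the L^2 energy of f (normalised by 1/(2π)) with the ℓ^2 sum of its Fourier coefficients: (1/(2π)) ∫_0^{2π} |f|^2 = Σ |c_n|^2.
Compute the left side: (1/(2π)) [∫_0^π 12^2 dx + ∫_π^{2π} (-2)^2 dx] = (1/(2π)) · (144π + 4π) = (144 + 4)/2 = 74.
So Σ_{n ∈ Z} |c_n|^2 = 74.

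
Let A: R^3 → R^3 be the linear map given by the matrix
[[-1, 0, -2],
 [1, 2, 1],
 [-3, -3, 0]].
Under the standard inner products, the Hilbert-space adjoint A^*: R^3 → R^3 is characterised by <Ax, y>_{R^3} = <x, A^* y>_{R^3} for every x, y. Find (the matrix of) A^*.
A^* = A^T =
[[-1, 1, -3],
 [0, 2, -3],
 [-2, 1, 0]]

For real matrices with standard dot products, the defining identity <Ax, y> = <x, A^* y> gives (Ax)^T y = x^T (A^*) y, i.e. x^T A^T y = x^T (A^*) y. Since this holds for all x, y, we must have A^* = A^T. Therefore
A^* =
[[-1, 1, -3],
 [0, 2, -3],
 [-2, 1, 0]].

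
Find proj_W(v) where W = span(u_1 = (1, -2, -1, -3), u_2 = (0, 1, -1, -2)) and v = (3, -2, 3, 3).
proj_W(v) = (5/13, -38/13, 23/13, 41/13)

Set up U = [u_1 | ... | u_2] ∈ R^(4×2). The projector onto W = col(U) is P = U (U^T U)^(-1) U^T.
Compute U^T U =
  [15, 5]
  [5, 6],
and U^T v = (-5, -11).
Solve U^T U · c = U^T v for the coefficients: c = (5/13, -28/13). The projection is proj_W(v) = U c.
Check: (v - proj_W(v)) · u_1 = 0  (should be 0).
Check: (v - proj_W(v)) · u_2 = 0  (should be 0).
Result: proj_W(v) = (5/13, -38/13, 23/13, 41/13).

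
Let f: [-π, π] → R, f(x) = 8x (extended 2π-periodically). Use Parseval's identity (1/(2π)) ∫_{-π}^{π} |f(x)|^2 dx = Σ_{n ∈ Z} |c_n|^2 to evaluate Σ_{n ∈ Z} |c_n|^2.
Σ |c_n|^2 = 64π^2/3

Expand and integrate term by term over [-π, π]:
  ∫ (8x)^2 dx = 64·(2π^3/3); ∫ 2·8·(0)·x dx = 0 (odd integrand); ∫ 0^2 dx = 0·2π.
So (1/(2π)) ∫_{-π}^{π} (8x)^2 dx = 64π^2/3 + 0 = 64π^2/3.
Parseval ⇒ Σ |c_n|^2 = 64π^2/3.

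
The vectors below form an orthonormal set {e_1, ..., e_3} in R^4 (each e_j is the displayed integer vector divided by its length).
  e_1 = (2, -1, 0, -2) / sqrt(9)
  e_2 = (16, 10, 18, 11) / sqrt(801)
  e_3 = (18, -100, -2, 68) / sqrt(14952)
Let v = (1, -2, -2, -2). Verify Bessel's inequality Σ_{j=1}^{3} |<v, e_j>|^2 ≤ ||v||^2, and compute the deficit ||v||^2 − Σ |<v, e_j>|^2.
Σ |<v, e_j>|^2 = 521/42; ||v||^2 = 13; deficit = 25/42

Write each e_j = u_j / sqrt(<u_j, u_j>) where u_j is the displayed integer vector. Then <v, e_j> = <v, u_j> / sqrt(<u_j, u_j>), so |<v, e_j>|^2 = <v, u_j>^2 / <u_j, u_j>.
Coefficients: <v, e_1> = 8/sqrt(9), <v, e_2> = -62/sqrt(801), <v, e_3> = 86/sqrt(14952).
Square and sum: Σ |<v, e_j>|^2 = 521/42.
Compute ||v||^2 = v·v = 13.
Deficit = 13 − 521/42 = 25/42 ≥ 0, confirming Bessel's inequality. (The deficit equals ||v − Σ <v,e_j> e_j||^2, the squared distance from v to span{e_j}.)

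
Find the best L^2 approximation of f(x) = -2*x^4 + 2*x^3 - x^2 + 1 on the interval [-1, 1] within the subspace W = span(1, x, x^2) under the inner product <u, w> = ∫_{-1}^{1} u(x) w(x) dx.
g(x) = -19*x^2/7 + 6*x/5 + 41/35

The best approximation g ∈ W is the orthogonal projection of f onto W. Writing g = a_0 + a_1 x + a_2 x^2, the coefficients solve the normal equations G · a = b where
  G_{ij} = <φ_i, φ_j> and b_i = <f, φ_i>, with φ_0 = 1, φ_1 = x, φ_2 = x^2.
G =
  [2, 0, 2/3]
  [0, 2/3, 0]
  [2/3, 0, 2/5],
b = (8/15, 4/5, -32/105).
Solving gives a_0 = 41/35, a_1 = 6/5, a_2 = -19/7, so
  g(x) = -19*x^2/7 + 6*x/5 + 41/35.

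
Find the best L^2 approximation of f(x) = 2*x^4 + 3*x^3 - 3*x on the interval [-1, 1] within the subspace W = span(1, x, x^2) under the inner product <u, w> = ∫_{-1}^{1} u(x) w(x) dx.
g(x) = 12*x^2/7 - 6*x/5 - 6/35

The best approximation g ∈ W is the orthogonal projection of f onto W. Writing g = a_0 + a_1 x + a_2 x^2, the coefficients solve the normal equations G · a = b where
  G_{ij} = <φ_i, φ_j> and b_i = <f, φ_i>, with φ_0 = 1, φ_1 = x, φ_2 = x^2.
G =
  [2, 0, 2/3]
  [0, 2/3, 0]
  [2/3, 0, 2/5],
b = (4/5, -4/5, 4/7).
Solving gives a_0 = -6/35, a_1 = -6/5, a_2 = 12/7, so
  g(x) = 12*x^2/7 - 6*x/5 - 6/35.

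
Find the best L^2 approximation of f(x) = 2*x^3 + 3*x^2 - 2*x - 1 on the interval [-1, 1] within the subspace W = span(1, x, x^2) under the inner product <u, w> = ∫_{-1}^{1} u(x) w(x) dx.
g(x) = 3*x^2 - 4*x/5 - 1

The best approximation g ∈ W is the orthogonal projection of f onto W. Writing g = a_0 + a_1 x + a_2 x^2, the coefficients solve the normal equations G · a = b where
  G_{ij} = <φ_i, φ_j> and b_i = <f, φ_i>, with φ_0 = 1, φ_1 = x, φ_2 = x^2.
G =
  [2, 0, 2/3]
  [0, 2/3, 0]
  [2/3, 0, 2/5],
b = (0, -8/15, 8/15).
Solving gives a_0 = -1, a_1 = -4/5, a_2 = 3, so
  g(x) = 3*x^2 - 4*x/5 - 1.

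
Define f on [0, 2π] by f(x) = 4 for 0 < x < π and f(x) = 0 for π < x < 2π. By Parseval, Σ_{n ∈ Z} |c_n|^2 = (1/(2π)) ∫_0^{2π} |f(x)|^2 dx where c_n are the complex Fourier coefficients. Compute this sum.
Σ |c_n|^2 = 8

Parseval equates the L^2 energy of f (normalised by 1/(2π)) with the ℓ^2 sum of its Fourier coefficients: (1/(2π)) ∫_0^{2π} |f|^2 = Σ |c_n|^2.
Compute the left side: (1/(2π)) [∫_0^π 4^2 dx + ∫_π^{2π} 0^2 dx] = (1/(2π)) · (16π + 0π) = (16 + 0)/2 = 8.
So Σ_{n ∈ Z} |c_n|^2 = 8.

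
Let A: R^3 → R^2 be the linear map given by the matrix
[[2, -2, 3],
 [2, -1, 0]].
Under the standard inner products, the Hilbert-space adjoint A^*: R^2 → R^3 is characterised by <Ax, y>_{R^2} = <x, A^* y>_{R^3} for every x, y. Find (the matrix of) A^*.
A^* = A^T =
[[2, 2],
 [-2, -1],
 [3, 0]]

For real matrices with standard dot products, the defining identity <Ax, y> = <x, A^* y> gives (Ax)^T y = x^T (A^*) y, i.e. x^T A^T y = x^T (A^*) y. Since this holds for all x, y, we must have A^* = A^T. Therefore
A^* =
[[2, 2],
 [-2, -1],
 [3, 0]].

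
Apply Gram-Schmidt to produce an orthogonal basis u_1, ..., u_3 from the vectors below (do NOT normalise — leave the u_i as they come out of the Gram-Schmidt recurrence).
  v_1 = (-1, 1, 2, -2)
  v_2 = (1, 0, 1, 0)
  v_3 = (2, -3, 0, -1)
Orthogonal basis:
  u_1 = (-1, 1, 2, -2)
  u_2 = (11/10, -1/10, 4/5, 1/5)
  u_3 = (7/19, -49/19, -7/19, -35/19)

Apply the Gram-Schmidt recurrence
  u_1 = v_1
  u_i = v_i − Σ_{j<i} ((v_i · u_j) / (u_j · u_j)) · u_j.

Step by step this gives:
  u_1 = (-1, 1, 2, -2)
  u_2 = (11/10, -1/10, 4/5, 1/5)
  u_3 = (7/19, -49/19, -7/19, -35/19)

Orthogonality check:
  u_2 · u_1 = 0 (should be 0)
  u_3 · u_1 = 0 (should be 0)
  u_3 · u_2 = 0 (should be 0)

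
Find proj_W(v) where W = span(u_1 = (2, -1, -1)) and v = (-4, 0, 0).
proj_W(v) = (-8/3, 4/3, 4/3)

Set up U = [u_1 | ... | u_1] ∈ R^(3×1). The projector onto W = col(U) is P = U (U^T U)^(-1) U^T.
Compute U^T U =
  [6],
and U^T v = (-8).
Solve U^T U · c = U^T v for the coefficients: c = (-4/3). The projection is proj_W(v) = U c.
Check: (v - proj_W(v)) · u_1 = 0  (should be 0).
Result: proj_W(v) = (-8/3, 4/3, 4/3).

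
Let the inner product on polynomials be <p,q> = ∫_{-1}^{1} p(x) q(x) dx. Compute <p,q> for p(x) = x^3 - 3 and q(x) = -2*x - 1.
<p,q> = 26/5

Expand the product: p(x)·q(x) = -2*x^4 - x^3 + 6*x + 3.
∫_{-1}^{1} of each monomial x^k gives [2/(k+1) if k even, 0 if k odd]. Integrating term-by-term (or equivalently evaluating the antiderivative F(x) = -2*x^5/5 - x^4/4 + 3*x^2 + 3*x at the endpoints):
  F(1) − F(−1) = 107/20 − (3/20) = 26/5.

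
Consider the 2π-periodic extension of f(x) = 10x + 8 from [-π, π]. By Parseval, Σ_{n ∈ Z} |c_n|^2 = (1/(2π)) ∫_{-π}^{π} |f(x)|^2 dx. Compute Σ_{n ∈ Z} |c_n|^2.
Σ |c_n|^2 = 100π^2/3 + 64

Expand and integrate term by term over [-π, π]:
  ∫ (10x)^2 dx = 100·(2π^3/3); ∫ 2·10·(8)·x dx = 0 (odd integrand); ∫ 8^2 dx = 64·2π.
So (1/(2π)) ∫_{-π}^{π} (10x + 8)^2 dx = 100π^2/3 + 64 = 100π^2/3 + 64.
Parseval ⇒ Σ |c_n|^2 = 100π^2/3 + 64.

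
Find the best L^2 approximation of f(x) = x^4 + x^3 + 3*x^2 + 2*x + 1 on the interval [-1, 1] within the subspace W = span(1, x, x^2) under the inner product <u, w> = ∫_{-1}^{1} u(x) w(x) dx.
g(x) = 27*x^2/7 + 13*x/5 + 32/35

The best approximation g ∈ W is the orthogonal projection of f onto W. Writing g = a_0 + a_1 x + a_2 x^2, the coefficients solve the normal equations G · a = b where
  G_{ij} = <φ_i, φ_j> and b_i = <f, φ_i>, with φ_0 = 1, φ_1 = x, φ_2 = x^2.
G =
  [2, 0, 2/3]
  [0, 2/3, 0]
  [2/3, 0, 2/5],
b = (22/5, 26/15, 226/105).
Solving gives a_0 = 32/35, a_1 = 13/5, a_2 = 27/7, so
  g(x) = 27*x^2/7 + 13*x/5 + 32/35.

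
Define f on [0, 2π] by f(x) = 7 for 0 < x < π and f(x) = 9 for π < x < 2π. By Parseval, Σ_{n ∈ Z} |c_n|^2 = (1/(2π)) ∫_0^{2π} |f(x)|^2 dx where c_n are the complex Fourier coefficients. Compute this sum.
Σ |c_n|^2 = 65

Parseval equates the L^2 energy of f (normalised by 1/(2π)) with the ℓ^2 sum of its Fourier coefficients: (1/(2π)) ∫_0^{2π} |f|^2 = Σ |c_n|^2.
Compute the left side: (1/(2π)) [∫_0^π 7^2 dx + ∫_π^{2π} 9^2 dx] = (1/(2π)) · (49π + 81π) = (49 + 81)/2 = 65.
So Σ_{n ∈ Z} |c_n|^2 = 65.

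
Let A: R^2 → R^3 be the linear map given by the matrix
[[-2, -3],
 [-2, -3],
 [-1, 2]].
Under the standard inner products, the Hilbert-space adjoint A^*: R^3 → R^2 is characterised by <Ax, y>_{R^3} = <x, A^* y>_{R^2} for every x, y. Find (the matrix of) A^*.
A^* = A^T =
[[-2, -2, -1],
 [-3, -3, 2]]

For real matrices with standard dot products, the defining identity <Ax, y> = <x, A^* y> gives (Ax)^T y = x^T (A^*) y, i.e. x^T A^T y = x^T (A^*) y. Since this holds for all x, y, we must have A^* = A^T. Therefore
A^* =
[[-2, -2, -1],
 [-3, -3, 2]].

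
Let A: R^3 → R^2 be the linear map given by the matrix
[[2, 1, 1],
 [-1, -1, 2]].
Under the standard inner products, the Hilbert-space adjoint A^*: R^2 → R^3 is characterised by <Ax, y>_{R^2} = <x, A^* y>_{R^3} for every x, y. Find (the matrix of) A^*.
A^* = A^T =
[[2, -1],
 [1, -1],
 [1, 2]]

For real matrices with standard dot products, the defining identity <Ax, y> = <x, A^* y> gives (Ax)^T y = x^T (A^*) y, i.e. x^T A^T y = x^T (A^*) y. Since this holds for all x, y, we must have A^* = A^T. Therefore
A^* =
[[2, -1],
 [1, -1],
 [1, 2]].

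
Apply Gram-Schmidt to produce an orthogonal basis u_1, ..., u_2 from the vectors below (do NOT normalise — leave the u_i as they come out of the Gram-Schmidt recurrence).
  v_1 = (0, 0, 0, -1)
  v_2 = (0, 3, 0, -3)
Orthogonal basis:
  u_1 = (0, 0, 0, -1)
  u_2 = (0, 3, 0, 0)

Apply the Gram-Schmidt recurrence
  u_1 = v_1
  u_i = v_i − Σ_{j<i} ((v_i · u_j) / (u_j · u_j)) · u_j.

Step by step this gives:
  u_1 = (0, 0, 0, -1)
  u_2 = (0, 3, 0, 0)

Orthogonality check:
  u_2 · u_1 = 0 (should be 0)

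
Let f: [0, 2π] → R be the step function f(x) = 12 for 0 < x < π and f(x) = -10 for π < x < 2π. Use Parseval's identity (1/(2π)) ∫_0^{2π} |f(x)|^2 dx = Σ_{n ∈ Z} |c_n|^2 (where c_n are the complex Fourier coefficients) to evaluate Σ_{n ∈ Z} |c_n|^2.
Σ |c_n|^2 = 122

Parseval equates the L^2 energy of f (normalised by 1/(2π)) with the ℓ^2 sum of its Fourier coefficients: (1/(2π)) ∫_0^{2π} |f|^2 = Σ |c_n|^2.
Compute the left side: (1/(2π)) [∫_0^π 12^2 dx + ∫_π^{2π} (-10)^2 dx] = (1/(2π)) · (144π + 100π) = (144 + 100)/2 = 122.
So Σ_{n ∈ Z} |c_n|^2 = 122.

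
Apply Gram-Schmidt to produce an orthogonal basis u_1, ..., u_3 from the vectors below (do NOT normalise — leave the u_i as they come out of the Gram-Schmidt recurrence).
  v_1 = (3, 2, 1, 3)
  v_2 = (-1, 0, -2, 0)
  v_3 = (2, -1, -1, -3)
Orthogonal basis:
  u_1 = (3, 2, 1, 3)
  u_2 = (-8/23, 10/23, -41/23, 15/23)
  u_3 = (8/3, -1/3, -4/3, -2)

Apply the Gram-Schmidt recurrence
  u_1 = v_1
  u_i = v_i − Σ_{j<i} ((v_i · u_j) / (u_j · u_j)) · u_j.

Step by step this gives:
  u_1 = (3, 2, 1, 3)
  u_2 = (-8/23, 10/23, -41/23, 15/23)
  u_3 = (8/3, -1/3, -4/3, -2)

Orthogonality check:
  u_2 · u_1 = 0 (should be 0)
  u_3 · u_1 = 0 (should be 0)
  u_3 · u_2 = 0 (should be 0)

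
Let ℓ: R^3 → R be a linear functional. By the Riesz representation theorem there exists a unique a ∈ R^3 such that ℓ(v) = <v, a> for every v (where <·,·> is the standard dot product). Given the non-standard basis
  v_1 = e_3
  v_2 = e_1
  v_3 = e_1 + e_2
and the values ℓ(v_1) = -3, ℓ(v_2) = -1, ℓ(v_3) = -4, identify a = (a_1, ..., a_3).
a = (-1, -3, -3)

Write a = (a_1, ..., a_3) in the standard basis. For each basis vector v_i, ℓ(v_i) = <v_i, a> is a linear equation in the a_j's. Collect the n equations into a matrix system V a = ℓ, where row i of V is v_i (expressed in the standard basis). Since V is invertible (lower-triangular with 1s on the diagonal, up to permutation), solve by back-substitution:
  V =
[[0, 0, 1],
 [1, 0, 0],
 [1, 1, 0]]
  V a = (-3, -1, -4)
Solving gives a = (-1, -3, -3).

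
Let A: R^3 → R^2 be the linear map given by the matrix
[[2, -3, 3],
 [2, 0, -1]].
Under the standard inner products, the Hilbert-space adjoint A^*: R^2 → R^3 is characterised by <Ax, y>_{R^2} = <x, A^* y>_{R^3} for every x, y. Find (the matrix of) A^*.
A^* = A^T =
[[2, 2],
 [-3, 0],
 [3, -1]]

For real matrices with standard dot products, the defining identity <Ax, y> = <x, A^* y> gives (Ax)^T y = x^T (A^*) y, i.e. x^T A^T y = x^T (A^*) y. Since this holds for all x, y, we must have A^* = A^T. Therefore
A^* =
[[2, 2],
 [-3, 0],
 [3, -1]].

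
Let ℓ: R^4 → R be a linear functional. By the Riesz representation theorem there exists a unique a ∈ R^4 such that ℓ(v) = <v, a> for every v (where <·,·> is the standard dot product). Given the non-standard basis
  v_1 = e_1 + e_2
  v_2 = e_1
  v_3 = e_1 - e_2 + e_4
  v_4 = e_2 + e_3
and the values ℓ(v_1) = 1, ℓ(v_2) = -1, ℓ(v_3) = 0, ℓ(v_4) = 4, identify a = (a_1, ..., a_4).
a = (-1, 2, 2, 3)

Write a = (a_1, ..., a_4) in the standard basis. For each basis vector v_i, ℓ(v_i) = <v_i, a> is a linear equation in the a_j's. Collect the n equations into a matrix system V a = ℓ, where row i of V is v_i (expressed in the standard basis). Since V is invertible (lower-triangular with 1s on the diagonal, up to permutation), solve by back-substitution:
  V =
[[1, 1, 0, 0],
 [1, 0, 0, 0],
 [1, -1, 0, 1],
 [0, 1, 1, 0]]
  V a = (1, -1, 0, 4)
Solving gives a = (-1, 2, 2, 3).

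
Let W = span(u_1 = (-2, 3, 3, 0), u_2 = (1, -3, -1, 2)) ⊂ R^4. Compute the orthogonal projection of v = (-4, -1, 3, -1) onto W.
proj_W(v) = (-94/67, 93/67, 157/67, 64/67)

Set up U = [u_1 | ... | u_2] ∈ R^(4×2). The projector onto W = col(U) is P = U (U^T U)^(-1) U^T.
Compute U^T U =
  [22, -14]
  [-14, 15],
and U^T v = (14, -6).
Solve U^T U · c = U^T v for the coefficients: c = (63/67, 32/67). The projection is proj_W(v) = U c.
Check: (v - proj_W(v)) · u_1 = 0  (should be 0).
Check: (v - proj_W(v)) · u_2 = 0  (should be 0).
Result: proj_W(v) = (-94/67, 93/67, 157/67, 64/67).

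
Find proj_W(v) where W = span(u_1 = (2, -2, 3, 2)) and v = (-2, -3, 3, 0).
proj_W(v) = (22/21, -22/21, 11/7, 22/21)

Set up U = [u_1 | ... | u_1] ∈ R^(4×1). The projector onto W = col(U) is P = U (U^T U)^(-1) U^T.
Compute U^T U =
  [21],
and U^T v = (11).
Solve U^T U · c = U^T v for the coefficients: c = (11/21). The projection is proj_W(v) = U c.
Check: (v - proj_W(v)) · u_1 = 0  (should be 0).
Result: proj_W(v) = (22/21, -22/21, 11/7, 22/21).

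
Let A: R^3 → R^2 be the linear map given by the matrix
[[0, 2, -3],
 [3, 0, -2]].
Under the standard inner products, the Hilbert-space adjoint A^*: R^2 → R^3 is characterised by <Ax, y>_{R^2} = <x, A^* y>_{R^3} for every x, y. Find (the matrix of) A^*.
A^* = A^T =
[[0, 3],
 [2, 0],
 [-3, -2]]

For real matrices with standard dot products, the defining identity <Ax, y> = <x, A^* y> gives (Ax)^T y = x^T (A^*) y, i.e. x^T A^T y = x^T (A^*) y. Since this holds for all x, y, we must have A^* = A^T. Therefore
A^* =
[[0, 3],
 [2, 0],
 [-3, -2]].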